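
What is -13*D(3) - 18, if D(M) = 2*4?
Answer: -122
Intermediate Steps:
D(M) = 8
-13*D(3) - 18 = -13*8 - 18 = -104 - 18 = -122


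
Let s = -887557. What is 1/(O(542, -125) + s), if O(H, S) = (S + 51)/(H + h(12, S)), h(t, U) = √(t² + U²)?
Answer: -246736448323/218992697462358543 - 74*√15769/218992697462358543 ≈ -1.1267e-6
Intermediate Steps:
h(t, U) = √(U² + t²)
O(H, S) = (51 + S)/(H + √(144 + S²)) (O(H, S) = (S + 51)/(H + √(S² + 12²)) = (51 + S)/(H + √(S² + 144)) = (51 + S)/(H + √(144 + S²)))
1/(O(542, -125) + s) = 1/((51 - 125)/(542 + √(144 + (-125)²)) - 887557) = 1/(-74/(542 + √(144 + 15625)) - 887557) = 1/(-74/(542 + √15769) - 887557) = 1/(-887557 - 74/(542 + √15769))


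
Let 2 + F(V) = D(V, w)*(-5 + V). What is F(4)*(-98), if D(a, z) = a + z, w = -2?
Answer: 392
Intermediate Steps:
F(V) = -2 + (-5 + V)*(-2 + V) (F(V) = -2 + (V - 2)*(-5 + V) = -2 + (-2 + V)*(-5 + V) = -2 + (-5 + V)*(-2 + V))
F(4)*(-98) = (8 + 4² - 7*4)*(-98) = (8 + 16 - 28)*(-98) = -4*(-98) = 392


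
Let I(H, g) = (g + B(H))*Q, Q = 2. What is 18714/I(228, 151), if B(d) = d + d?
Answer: 9357/607 ≈ 15.415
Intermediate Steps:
B(d) = 2*d
I(H, g) = 2*g + 4*H (I(H, g) = (g + 2*H)*2 = 2*g + 4*H)
18714/I(228, 151) = 18714/(2*151 + 4*228) = 18714/(302 + 912) = 18714/1214 = 18714*(1/1214) = 9357/607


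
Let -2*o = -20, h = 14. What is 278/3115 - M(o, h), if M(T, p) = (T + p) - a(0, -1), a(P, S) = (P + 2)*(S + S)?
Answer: -86942/3115 ≈ -27.911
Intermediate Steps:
a(P, S) = 2*S*(2 + P) (a(P, S) = (2 + P)*(2*S) = 2*S*(2 + P))
o = 10 (o = -½*(-20) = 10)
M(T, p) = 4 + T + p (M(T, p) = (T + p) - 2*(-1)*(2 + 0) = (T + p) - 2*(-1)*2 = (T + p) - 1*(-4) = (T + p) + 4 = 4 + T + p)
278/3115 - M(o, h) = 278/3115 - (4 + 10 + 14) = 278*(1/3115) - 1*28 = 278/3115 - 28 = -86942/3115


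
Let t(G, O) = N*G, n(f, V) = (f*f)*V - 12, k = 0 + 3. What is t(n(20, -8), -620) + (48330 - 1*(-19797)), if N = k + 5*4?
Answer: -5749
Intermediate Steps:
k = 3
N = 23 (N = 3 + 5*4 = 3 + 20 = 23)
n(f, V) = -12 + V*f² (n(f, V) = f²*V - 12 = V*f² - 12 = -12 + V*f²)
t(G, O) = 23*G
t(n(20, -8), -620) + (48330 - 1*(-19797)) = 23*(-12 - 8*20²) + (48330 - 1*(-19797)) = 23*(-12 - 8*400) + (48330 + 19797) = 23*(-12 - 3200) + 68127 = 23*(-3212) + 68127 = -73876 + 68127 = -5749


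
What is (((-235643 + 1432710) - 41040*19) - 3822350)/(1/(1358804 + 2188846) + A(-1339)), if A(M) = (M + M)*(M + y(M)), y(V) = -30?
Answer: -12079900798950/13006330572301 ≈ -0.92877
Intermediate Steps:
A(M) = 2*M*(-30 + M) (A(M) = (M + M)*(M - 30) = (2*M)*(-30 + M) = 2*M*(-30 + M))
(((-235643 + 1432710) - 41040*19) - 3822350)/(1/(1358804 + 2188846) + A(-1339)) = (((-235643 + 1432710) - 41040*19) - 3822350)/(1/(1358804 + 2188846) + 2*(-1339)*(-30 - 1339)) = ((1197067 - 779760) - 3822350)/(1/3547650 + 2*(-1339)*(-1369)) = (417307 - 3822350)/(1/3547650 + 3666182) = -3405043/13006330572301/3547650 = -3405043*3547650/13006330572301 = -12079900798950/13006330572301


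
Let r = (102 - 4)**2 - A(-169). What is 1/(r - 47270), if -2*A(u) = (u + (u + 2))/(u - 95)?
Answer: -11/414319 ≈ -2.6550e-5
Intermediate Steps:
A(u) = -(2 + 2*u)/(2*(-95 + u)) (A(u) = -(u + (u + 2))/(2*(u - 95)) = -(u + (2 + u))/(2*(-95 + u)) = -(2 + 2*u)/(2*(-95 + u)))
r = 105651/11 (r = (102 - 4)**2 - (-1 - 1*(-169))/(-95 - 169) = 98**2 - (-1 + 169)/(-264) = 9604 - (-1)*168/264 = 9604 - 1*(-7/11) = 9604 + 7/11 = 105651/11 ≈ 9604.6)
1/(r - 47270) = 1/(105651/11 - 47270) = 1/(-414319/11) = -11/414319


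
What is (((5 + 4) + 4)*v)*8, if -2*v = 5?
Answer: -260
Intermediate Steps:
v = -5/2 (v = -1/2*5 = -5/2 ≈ -2.5000)
(((5 + 4) + 4)*v)*8 = (((5 + 4) + 4)*(-5/2))*8 = ((9 + 4)*(-5/2))*8 = (13*(-5/2))*8 = -65/2*8 = -260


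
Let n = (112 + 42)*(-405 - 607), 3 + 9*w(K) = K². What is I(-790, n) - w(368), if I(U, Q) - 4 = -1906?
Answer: -152539/9 ≈ -16949.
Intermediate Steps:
w(K) = -⅓ + K²/9
n = -155848 (n = 154*(-1012) = -155848)
I(U, Q) = -1902 (I(U, Q) = 4 - 1906 = -1902)
I(-790, n) - w(368) = -1902 - (-⅓ + (⅑)*368²) = -1902 - (-⅓ + (⅑)*135424) = -1902 - (-⅓ + 135424/9) = -1902 - 1*135421/9 = -1902 - 135421/9 = -152539/9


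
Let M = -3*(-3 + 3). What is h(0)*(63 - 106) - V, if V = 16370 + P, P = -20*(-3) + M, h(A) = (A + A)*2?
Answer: -16430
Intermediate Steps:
h(A) = 4*A (h(A) = (2*A)*2 = 4*A)
M = 0 (M = -3*0 = 0)
P = 60 (P = -20*(-3) + 0 = 60 + 0 = 60)
V = 16430 (V = 16370 + 60 = 16430)
h(0)*(63 - 106) - V = (4*0)*(63 - 106) - 1*16430 = 0*(-43) - 16430 = 0 - 16430 = -16430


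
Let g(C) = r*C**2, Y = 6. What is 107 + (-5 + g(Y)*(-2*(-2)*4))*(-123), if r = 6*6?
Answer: -2549806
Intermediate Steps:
r = 36
g(C) = 36*C**2
107 + (-5 + g(Y)*(-2*(-2)*4))*(-123) = 107 + (-5 + (36*6**2)*(-2*(-2)*4))*(-123) = 107 + (-5 + (36*36)*(4*4))*(-123) = 107 + (-5 + 1296*16)*(-123) = 107 + (-5 + 20736)*(-123) = 107 + 20731*(-123) = 107 - 2549913 = -2549806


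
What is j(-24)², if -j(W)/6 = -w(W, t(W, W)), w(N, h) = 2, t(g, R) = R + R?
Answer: 144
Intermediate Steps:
t(g, R) = 2*R
j(W) = 12 (j(W) = -(-6)*2 = -6*(-2) = 12)
j(-24)² = 12² = 144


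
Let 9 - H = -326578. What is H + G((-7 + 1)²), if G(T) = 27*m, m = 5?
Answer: 326722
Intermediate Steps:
G(T) = 135 (G(T) = 27*5 = 135)
H = 326587 (H = 9 - 1*(-326578) = 9 + 326578 = 326587)
H + G((-7 + 1)²) = 326587 + 135 = 326722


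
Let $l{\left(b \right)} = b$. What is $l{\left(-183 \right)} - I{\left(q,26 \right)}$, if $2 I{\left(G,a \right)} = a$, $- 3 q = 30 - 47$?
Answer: $-196$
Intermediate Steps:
$q = \frac{17}{3}$ ($q = - \frac{30 - 47}{3} = \left(- \frac{1}{3}\right) \left(-17\right) = \frac{17}{3} \approx 5.6667$)
$I{\left(G,a \right)} = \frac{a}{2}$
$l{\left(-183 \right)} - I{\left(q,26 \right)} = -183 - \frac{1}{2} \cdot 26 = -183 - 13 = -196$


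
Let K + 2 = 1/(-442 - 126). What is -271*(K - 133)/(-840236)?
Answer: -20780551/477254048 ≈ -0.043542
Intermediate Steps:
K = -1137/568 (K = -2 + 1/(-442 - 126) = -2 + 1/(-568) = -2 - 1/568 = -1137/568 ≈ -2.0018)
-271*(K - 133)/(-840236) = -271*(-1137/568 - 133)/(-840236) = -271*(-76681/568)*(-1/840236) = (20780551/568)*(-1/840236) = -20780551/477254048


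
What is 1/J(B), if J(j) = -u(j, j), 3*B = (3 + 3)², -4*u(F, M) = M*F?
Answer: 1/36 ≈ 0.027778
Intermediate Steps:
u(F, M) = -F*M/4 (u(F, M) = -M*F/4 = -F*M/4)
B = 12 (B = (3 + 3)²/3 = (⅓)*6² = (⅓)*36 = 12)
J(j) = j²/4 (J(j) = -(-1)*j*j/4 = -(-1)*j²/4 = j²/4)
1/J(B) = 1/((¼)*12²) = 1/((¼)*144) = 1/36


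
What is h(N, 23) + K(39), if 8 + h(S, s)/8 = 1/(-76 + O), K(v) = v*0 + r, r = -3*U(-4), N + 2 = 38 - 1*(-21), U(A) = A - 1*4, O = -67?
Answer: -5728/143 ≈ -40.056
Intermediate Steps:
U(A) = -4 + A (U(A) = A - 4 = -4 + A)
N = 57 (N = -2 + (38 - 1*(-21)) = -2 + (38 + 21) = -2 + 59 = 57)
r = 24 (r = -3*(-4 - 4) = -3*(-8) = 24)
K(v) = 24 (K(v) = v*0 + 24 = 0 + 24 = 24)
h(S, s) = -9160/143 (h(S, s) = -64 + 8/(-76 - 67) = -64 + 8/(-143) = -64 + 8*(-1/143) = -64 - 8/143 = -9160/143)
h(N, 23) + K(39) = -9160/143 + 24 = -5728/143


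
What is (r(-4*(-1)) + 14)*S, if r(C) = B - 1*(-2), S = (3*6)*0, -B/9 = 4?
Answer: 0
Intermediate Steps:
B = -36 (B = -9*4 = -36)
S = 0 (S = 18*0 = 0)
r(C) = -34 (r(C) = -36 - 1*(-2) = -36 + 2 = -34)
(r(-4*(-1)) + 14)*S = (-34 + 14)*0 = -20*0 = 0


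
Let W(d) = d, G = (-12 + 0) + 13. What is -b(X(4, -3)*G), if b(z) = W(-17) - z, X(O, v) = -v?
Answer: 20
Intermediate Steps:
G = 1 (G = -12 + 13 = 1)
b(z) = -17 - z
-b(X(4, -3)*G) = -(-17 - (-1*(-3))) = -(-17 - 3) = -1*(-20) = 20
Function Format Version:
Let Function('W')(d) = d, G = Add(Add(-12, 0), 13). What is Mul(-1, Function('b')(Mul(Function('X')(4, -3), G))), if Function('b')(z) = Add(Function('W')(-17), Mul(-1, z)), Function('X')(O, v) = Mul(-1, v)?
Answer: 20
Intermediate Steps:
G = 1 (G = Add(-12, 13) = 1)
Function('b')(z) = Add(-17, Mul(-1, z))
Mul(-1, Function('b')(Mul(Function('X')(4, -3), G))) = Mul(-1, Add(-17, Mul(-1, Mul(Mul(-1, -3), 1)))) = Mul(-1, Add(-17, Mul(-1, Mul(3, 1)))) = Mul(-1, Add(-17, Mul(-1, 3))) = Mul(-1, Add(-17, -3)) = Mul(-1, -20) = 20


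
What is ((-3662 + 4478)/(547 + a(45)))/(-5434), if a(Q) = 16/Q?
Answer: -18360/66922427 ≈ -0.00027435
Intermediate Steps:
((-3662 + 4478)/(547 + a(45)))/(-5434) = ((-3662 + 4478)/(547 + 16/45))/(-5434) = (816/(547 + 16*(1/45)))*(-1/5434) = (816/(547 + 16/45))*(-1/5434) = (816/(24631/45))*(-1/5434) = (816*(45/24631))*(-1/5434) = (36720/24631)*(-1/5434) = -18360/66922427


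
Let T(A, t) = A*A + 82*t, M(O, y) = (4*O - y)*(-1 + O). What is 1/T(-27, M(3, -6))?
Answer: 1/3681 ≈ 0.00027167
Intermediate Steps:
M(O, y) = (-1 + O)*(-y + 4*O) (M(O, y) = (-y + 4*O)*(-1 + O) = (-1 + O)*(-y + 4*O))
T(A, t) = A² + 82*t
1/T(-27, M(3, -6)) = 1/((-27)² + 82*(-6 - 4*3 + 4*3² - 1*3*(-6))) = 1/(729 + 82*(-6 - 12 + 4*9 + 18)) = 1/(729 + 82*(-6 - 12 + 36 + 18)) = 1/(729 + 82*36) = 1/(729 + 2952) = 1/3681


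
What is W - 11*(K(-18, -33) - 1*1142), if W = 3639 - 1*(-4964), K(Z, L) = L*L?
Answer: 9186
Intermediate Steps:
K(Z, L) = L²
W = 8603 (W = 3639 + 4964 = 8603)
W - 11*(K(-18, -33) - 1*1142) = 8603 - 11*((-33)² - 1*1142) = 8603 - 11*(1089 - 1142) = 8603 - 11*(-53) = 8603 + 583 = 9186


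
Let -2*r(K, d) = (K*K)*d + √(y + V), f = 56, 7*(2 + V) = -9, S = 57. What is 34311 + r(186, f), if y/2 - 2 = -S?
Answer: -934377 - I*√5551/14 ≈ -9.3438e+5 - 5.3218*I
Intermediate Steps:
V = -23/7 (V = -2 + (⅐)*(-9) = -2 - 9/7 = -23/7 ≈ -3.2857)
y = -110 (y = 4 + 2*(-1*57) = 4 + 2*(-57) = 4 - 114 = -110)
r(K, d) = -d*K²/2 - I*√5551/14 (r(K, d) = -((K*K)*d + √(-110 - 23/7))/2 = -(K²*d + √(-793/7))/2 = -(d*K² + I*√5551/7)/2 = -d*K²/2 - I*√5551/14)
34311 + r(186, f) = 34311 + (-½*56*186² - I*√5551/14) = 34311 + (-½*56*34596 - I*√5551/14) = 34311 + (-968688 - I*√5551/14) = -934377 - I*√5551/14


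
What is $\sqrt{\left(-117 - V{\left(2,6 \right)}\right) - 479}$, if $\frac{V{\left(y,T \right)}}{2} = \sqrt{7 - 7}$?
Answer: $2 i \sqrt{149} \approx 24.413 i$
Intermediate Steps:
$V{\left(y,T \right)} = 0$ ($V{\left(y,T \right)} = 2 \sqrt{7 - 7} = 2 \sqrt{0} = 2 \cdot 0 = 0$)
$\sqrt{\left(-117 - V{\left(2,6 \right)}\right) - 479} = \sqrt{\left(-117 - 0\right) - 479} = \sqrt{\left(-117 + 0\right) - 479} = \sqrt{-117 - 479} = \sqrt{-596} = 2 i \sqrt{149}$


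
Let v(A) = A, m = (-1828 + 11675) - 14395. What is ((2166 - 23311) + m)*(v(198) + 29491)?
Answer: -762799477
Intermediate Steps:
m = -4548 (m = 9847 - 14395 = -4548)
((2166 - 23311) + m)*(v(198) + 29491) = ((2166 - 23311) - 4548)*(198 + 29491) = (-21145 - 4548)*29689 = -25693*29689 = -762799477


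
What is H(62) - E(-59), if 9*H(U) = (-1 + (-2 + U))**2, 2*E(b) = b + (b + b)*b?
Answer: -55165/18 ≈ -3064.7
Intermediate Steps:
E(b) = b**2 + b/2 (E(b) = (b + (b + b)*b)/2 = (b + (2*b)*b)/2 = (b + 2*b**2)/2 = b**2 + b/2)
H(U) = (-3 + U)**2/9 (H(U) = (-1 + (-2 + U))**2/9 = (-3 + U)**2/9)
H(62) - E(-59) = (-3 + 62)**2/9 - (-59)*(1/2 - 59) = (1/9)*59**2 - (-59)*(-117)/2 = (1/9)*3481 - 1*6903/2 = 3481/9 - 6903/2 = -55165/18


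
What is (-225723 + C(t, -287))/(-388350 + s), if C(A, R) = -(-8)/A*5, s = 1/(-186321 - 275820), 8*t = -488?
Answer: 6363285515163/10947819898411 ≈ 0.58124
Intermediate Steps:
t = -61 (t = (⅛)*(-488) = -61)
s = -1/462141 (s = 1/(-462141) = -1/462141 ≈ -2.1638e-6)
C(A, R) = 40/A (C(A, R) = (8/A)*5 = 40/A)
(-225723 + C(t, -287))/(-388350 + s) = (-225723 + 40/(-61))/(-388350 - 1/462141) = (-225723 + 40*(-1/61))/(-179472457351/462141) = (-225723 - 40/61)*(-462141/179472457351) = -13769143/61*(-462141/179472457351) = 6363285515163/10947819898411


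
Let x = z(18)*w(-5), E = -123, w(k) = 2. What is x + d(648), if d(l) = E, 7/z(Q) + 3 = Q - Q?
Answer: -383/3 ≈ -127.67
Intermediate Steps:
z(Q) = -7/3 (z(Q) = 7/(-3 + (Q - Q)) = 7/(-3 + 0) = 7/(-3) = 7*(-⅓) = -7/3)
d(l) = -123
x = -14/3 (x = -7/3*2 = -14/3 ≈ -4.6667)
x + d(648) = -14/3 - 123 = -383/3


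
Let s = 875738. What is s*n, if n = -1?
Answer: -875738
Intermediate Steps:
s*n = 875738*(-1) = -875738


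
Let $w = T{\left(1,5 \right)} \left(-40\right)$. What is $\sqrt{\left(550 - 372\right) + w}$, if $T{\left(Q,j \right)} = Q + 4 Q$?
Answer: $i \sqrt{22} \approx 4.6904 i$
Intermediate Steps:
$T{\left(Q,j \right)} = 5 Q$
$w = -200$ ($w = 5 \cdot 1 \left(-40\right) = 5 \left(-40\right) = -200$)
$\sqrt{\left(550 - 372\right) + w} = \sqrt{\left(550 - 372\right) - 200} = \sqrt{178 - 200} = \sqrt{-22} = i \sqrt{22}$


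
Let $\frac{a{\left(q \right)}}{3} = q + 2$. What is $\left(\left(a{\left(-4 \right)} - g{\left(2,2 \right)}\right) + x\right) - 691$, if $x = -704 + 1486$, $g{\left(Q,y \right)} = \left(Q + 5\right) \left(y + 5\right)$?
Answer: $36$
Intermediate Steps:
$a{\left(q \right)} = 6 + 3 q$ ($a{\left(q \right)} = 3 \left(q + 2\right) = 3 \left(2 + q\right) = 6 + 3 q$)
$g{\left(Q,y \right)} = \left(5 + Q\right) \left(5 + y\right)$
$x = 782$
$\left(\left(a{\left(-4 \right)} - g{\left(2,2 \right)}\right) + x\right) - 691 = \left(\left(\left(6 + 3 \left(-4\right)\right) - \left(25 + 5 \cdot 2 + 5 \cdot 2 + 2 \cdot 2\right)\right) + 782\right) - 691 = \left(\left(\left(6 - 12\right) - \left(25 + 10 + 10 + 4\right)\right) + 782\right) - 691 = \left(\left(-6 - 49\right) + 782\right) - 691 = \left(-55 + 782\right) - 691 = 727 - 691 = 36$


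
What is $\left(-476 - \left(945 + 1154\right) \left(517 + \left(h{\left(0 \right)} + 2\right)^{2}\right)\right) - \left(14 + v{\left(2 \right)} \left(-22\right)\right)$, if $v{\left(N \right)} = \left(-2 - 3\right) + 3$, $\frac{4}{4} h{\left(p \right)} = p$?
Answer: $-1094113$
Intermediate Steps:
$h{\left(p \right)} = p$
$v{\left(N \right)} = -2$ ($v{\left(N \right)} = -5 + 3 = -2$)
$\left(-476 - \left(945 + 1154\right) \left(517 + \left(h{\left(0 \right)} + 2\right)^{2}\right)\right) - \left(14 + v{\left(2 \right)} \left(-22\right)\right) = \left(-476 - \left(945 + 1154\right) \left(517 + \left(0 + 2\right)^{2}\right)\right) - \left(14 - -44\right) = \left(-476 - 2099 \left(517 + 2^{2}\right)\right) - \left(14 + 44\right) = \left(-476 - 2099 \left(517 + 4\right)\right) - 58 = \left(-476 - 2099 \cdot 521\right) - 58 = \left(-476 - 1093579\right) - 58 = -1094055 - 58 = -1094113$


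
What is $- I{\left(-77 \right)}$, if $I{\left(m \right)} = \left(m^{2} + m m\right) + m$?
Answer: $-11781$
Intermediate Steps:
$I{\left(m \right)} = m + 2 m^{2}$ ($I{\left(m \right)} = \left(m^{2} + m^{2}\right) + m = 2 m^{2} + m = m + 2 m^{2}$)
$- I{\left(-77 \right)} = - \left(-77\right) \left(1 + 2 \left(-77\right)\right) = - \left(-77\right) \left(1 - 154\right) = - \left(-77\right) \left(-153\right) = \left(-1\right) 11781 = -11781$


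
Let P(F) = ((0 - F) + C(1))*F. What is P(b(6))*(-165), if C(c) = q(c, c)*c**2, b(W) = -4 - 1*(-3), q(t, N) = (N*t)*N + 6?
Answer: 1320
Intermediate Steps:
q(t, N) = 6 + t*N**2 (q(t, N) = t*N**2 + 6 = 6 + t*N**2)
b(W) = -1 (b(W) = -4 + 3 = -1)
C(c) = c**2*(6 + c**3) (C(c) = (6 + c*c**2)*c**2 = (6 + c**3)*c**2 = c**2*(6 + c**3))
P(F) = F*(7 - F) (P(F) = ((0 - F) + 1**2*(6 + 1**3))*F = (-F + 1*(6 + 1))*F = (-F + 1*7)*F = (-F + 7)*F = (7 - F)*F = F*(7 - F))
P(b(6))*(-165) = -(7 - 1*(-1))*(-165) = -(7 + 1)*(-165) = -1*8*(-165) = -8*(-165) = 1320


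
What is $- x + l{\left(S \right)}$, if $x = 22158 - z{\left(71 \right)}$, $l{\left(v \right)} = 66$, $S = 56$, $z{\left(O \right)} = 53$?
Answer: $-22039$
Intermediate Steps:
$x = 22105$ ($x = 22158 - 53 = 22105$)
$- x + l{\left(S \right)} = \left(-1\right) 22105 + 66 = -22105 + 66 = -22039$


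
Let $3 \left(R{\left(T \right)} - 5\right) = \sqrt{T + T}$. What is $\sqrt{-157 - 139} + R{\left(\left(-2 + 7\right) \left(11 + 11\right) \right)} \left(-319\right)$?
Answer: $-1595 - \frac{638 \sqrt{55}}{3} + 2 i \sqrt{74} \approx -3172.2 + 17.205 i$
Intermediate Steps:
$R{\left(T \right)} = 5 + \frac{\sqrt{2} \sqrt{T}}{3}$ ($R{\left(T \right)} = 5 + \frac{\sqrt{T + T}}{3} = 5 + \frac{\sqrt{2 T}}{3} = 5 + \frac{\sqrt{2} \sqrt{T}}{3}$)
$\sqrt{-157 - 139} + R{\left(\left(-2 + 7\right) \left(11 + 11\right) \right)} \left(-319\right) = \sqrt{-157 - 139} + \left(5 + \frac{\sqrt{2} \sqrt{\left(-2 + 7\right) \left(11 + 11\right)}}{3}\right) \left(-319\right) = \sqrt{-296} + \left(5 + \frac{\sqrt{2} \sqrt{5 \cdot 22}}{3}\right) \left(-319\right) = 2 i \sqrt{74} + \left(5 + \frac{\sqrt{2} \sqrt{110}}{3}\right) \left(-319\right) = 2 i \sqrt{74} + \left(5 + \frac{2 \sqrt{55}}{3}\right) \left(-319\right) = 2 i \sqrt{74} - \left(1595 + \frac{638 \sqrt{55}}{3}\right) = -1595 - \frac{638 \sqrt{55}}{3} + 2 i \sqrt{74}$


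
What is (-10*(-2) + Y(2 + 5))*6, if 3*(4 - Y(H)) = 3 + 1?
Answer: 136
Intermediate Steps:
Y(H) = 8/3 (Y(H) = 4 - (3 + 1)/3 = 4 - ⅓*4 = 4 - 4/3 = 8/3)
(-10*(-2) + Y(2 + 5))*6 = (-10*(-2) + 8/3)*6 = (20 + 8/3)*6 = (68/3)*6 = 136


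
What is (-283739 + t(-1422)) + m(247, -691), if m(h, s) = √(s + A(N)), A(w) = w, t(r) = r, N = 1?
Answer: -285161 + I*√690 ≈ -2.8516e+5 + 26.268*I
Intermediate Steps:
m(h, s) = √(1 + s) (m(h, s) = √(s + 1) = √(1 + s))
(-283739 + t(-1422)) + m(247, -691) = (-283739 - 1422) + √(1 - 691) = -285161 + √(-690) = -285161 + I*√690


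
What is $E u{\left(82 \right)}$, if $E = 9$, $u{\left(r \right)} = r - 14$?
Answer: $612$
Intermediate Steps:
$u{\left(r \right)} = -14 + r$
$E u{\left(82 \right)} = 9 \left(-14 + 82\right) = 9 \cdot 68 = 612$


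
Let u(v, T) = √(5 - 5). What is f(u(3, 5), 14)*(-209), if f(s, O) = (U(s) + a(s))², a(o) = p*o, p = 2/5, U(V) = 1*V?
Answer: 0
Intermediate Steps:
U(V) = V
u(v, T) = 0 (u(v, T) = √0 = 0)
p = ⅖ (p = 2*(⅕) = ⅖ ≈ 0.40000)
a(o) = 2*o/5
f(s, O) = 49*s²/25 (f(s, O) = (s + 2*s/5)² = (7*s/5)² = 49*s²/25)
f(u(3, 5), 14)*(-209) = ((49/25)*0²)*(-209) = ((49/25)*0)*(-209) = 0*(-209) = 0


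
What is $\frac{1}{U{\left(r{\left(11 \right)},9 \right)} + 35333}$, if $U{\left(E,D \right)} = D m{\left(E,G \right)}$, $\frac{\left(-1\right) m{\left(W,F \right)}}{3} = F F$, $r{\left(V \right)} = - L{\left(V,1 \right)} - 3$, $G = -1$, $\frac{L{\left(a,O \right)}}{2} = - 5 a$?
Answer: $\frac{1}{35306} \approx 2.8324 \cdot 10^{-5}$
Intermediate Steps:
$L{\left(a,O \right)} = - 10 a$ ($L{\left(a,O \right)} = 2 \left(- 5 a\right) = - 10 a$)
$r{\left(V \right)} = -3 + 10 V$ ($r{\left(V \right)} = - \left(-10\right) V - 3 = 10 V - 3 = -3 + 10 V$)
$m{\left(W,F \right)} = - 3 F^{2}$ ($m{\left(W,F \right)} = - 3 F F = - 3 F^{2}$)
$U{\left(E,D \right)} = - 3 D$ ($U{\left(E,D \right)} = D \left(- 3 \left(-1\right)^{2}\right) = D \left(\left(-3\right) 1\right) = D \left(-3\right) = - 3 D$)
$\frac{1}{U{\left(r{\left(11 \right)},9 \right)} + 35333} = \frac{1}{\left(-3\right) 9 + 35333} = \frac{1}{-27 + 35333} = \frac{1}{35306}$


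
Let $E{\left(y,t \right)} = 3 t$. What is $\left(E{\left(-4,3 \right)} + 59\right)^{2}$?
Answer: $4624$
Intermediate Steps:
$\left(E{\left(-4,3 \right)} + 59\right)^{2} = \left(3 \cdot 3 + 59\right)^{2} = \left(9 + 59\right)^{2} = 68^{2} = 4624$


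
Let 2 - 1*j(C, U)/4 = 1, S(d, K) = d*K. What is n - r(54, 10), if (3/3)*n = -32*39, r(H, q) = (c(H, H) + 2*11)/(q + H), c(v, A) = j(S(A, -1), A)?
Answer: -39949/32 ≈ -1248.4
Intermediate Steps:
S(d, K) = K*d
j(C, U) = 4 (j(C, U) = 8 - 4*1 = 8 - 4 = 4)
c(v, A) = 4
r(H, q) = 26/(H + q) (r(H, q) = (4 + 2*11)/(q + H) = (4 + 22)/(H + q) = 26/(H + q))
n = -1248 (n = -32*39 = -1248)
n - r(54, 10) = -1248 - 26/(54 + 10) = -1248 - 26/64 = -1248 - 1*13/32 = -1248 - 13/32 = -39949/32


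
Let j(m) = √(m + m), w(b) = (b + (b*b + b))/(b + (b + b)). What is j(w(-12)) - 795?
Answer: -795 + 2*I*√15/3 ≈ -795.0 + 2.582*I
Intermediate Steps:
w(b) = (b² + 2*b)/(3*b) (w(b) = (b + (b² + b))/(b + 2*b) = (b + (b + b²))/((3*b)) = (b² + 2*b)*(1/(3*b)) = (b² + 2*b)/(3*b))
j(m) = √2*√m (j(m) = √(2*m) = √2*√m)
j(w(-12)) - 795 = √2*√(⅔ + (⅓)*(-12)) - 795 = √2*√(⅔ - 4) - 795 = √2*√(-10/3) - 795 = √2*(I*√30/3) - 795 = 2*I*√15/3 - 795 = -795 + 2*I*√15/3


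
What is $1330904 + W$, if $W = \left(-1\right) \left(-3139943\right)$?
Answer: $4470847$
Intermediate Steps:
$W = 3139943$
$1330904 + W = 1330904 + 3139943 = 4470847$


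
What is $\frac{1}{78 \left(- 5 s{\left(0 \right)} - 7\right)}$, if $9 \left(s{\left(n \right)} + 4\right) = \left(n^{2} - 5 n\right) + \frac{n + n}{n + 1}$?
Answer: $\frac{1}{1014} \approx 0.00098619$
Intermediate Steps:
$s{\left(n \right)} = -4 - \frac{5 n}{9} + \frac{n^{2}}{9} + \frac{2 n}{9 \left(1 + n\right)}$ ($s{\left(n \right)} = -4 + \frac{\left(n^{2} - 5 n\right) + \frac{n + n}{n + 1}}{9} = -4 + \frac{\left(n^{2} - 5 n\right) + \frac{2 n}{1 + n}}{9} = -4 + \frac{n^{2} - 5 n + \frac{2 n}{1 + n}}{9} = -4 + \left(- \frac{5 n}{9} + \frac{n^{2}}{9} + \frac{2 n}{9 \left(1 + n\right)}\right) = -4 - \frac{5 n}{9} + \frac{n^{2}}{9} + \frac{2 n}{9 \left(1 + n\right)}$)
$\frac{1}{78 \left(- 5 s{\left(0 \right)} - 7\right)} = \frac{1}{78 \left(- 5 \frac{-36 + 0^{3} - 0 - 4 \cdot 0^{2}}{9 \left(1 + 0\right)} - 7\right)} = \frac{1}{78 \left(- 5 \frac{-36 + 0 + 0 - 0}{9 \cdot 1} - 7\right)} = \frac{1}{78 \left(- 5 \cdot \frac{1}{9} \cdot 1 \left(-36 + 0 + 0 + 0\right) - 7\right)} = \frac{1}{78 \left(- 5 \cdot \frac{1}{9} \cdot 1 \left(-36\right) - 7\right)} = \frac{1}{78 \left(\left(-5\right) \left(-4\right) - 7\right)} = \frac{1}{78 \left(20 - 7\right)} = \frac{1}{78 \cdot 13} = \frac{1}{1014}$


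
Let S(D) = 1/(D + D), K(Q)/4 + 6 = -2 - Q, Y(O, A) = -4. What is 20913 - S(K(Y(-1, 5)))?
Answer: 669217/32 ≈ 20913.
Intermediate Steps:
K(Q) = -32 - 4*Q (K(Q) = -24 + 4*(-2 - Q) = -24 + (-8 - 4*Q) = -32 - 4*Q)
S(D) = 1/(2*D)
20913 - S(K(Y(-1, 5))) = 20913 - 1/(2*(-32 - 4*(-4))) = 20913 - 1/(2*(-32 + 16)) = 20913 - 1/(2*(-16)) = 20913 - (-1)/(2*16) = 20913 - 1*(-1/32) = 20913 + 1/32 = 669217/32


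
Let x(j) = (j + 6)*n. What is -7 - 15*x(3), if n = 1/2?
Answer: -149/2 ≈ -74.500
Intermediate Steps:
n = ½ ≈ 0.50000
x(j) = 3 + j/2 (x(j) = (j + 6)*(½) = (6 + j)*(½) = 3 + j/2)
-7 - 15*x(3) = -7 - 15*(3 + (½)*3) = -7 - 15*(3 + 3/2) = -7 - 15*9/2 = -7 - 135/2 = -149/2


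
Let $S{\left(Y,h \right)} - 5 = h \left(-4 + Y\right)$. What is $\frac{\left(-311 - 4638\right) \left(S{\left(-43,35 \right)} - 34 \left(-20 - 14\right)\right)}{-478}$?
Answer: $- \frac{1197658}{239} \approx -5011.1$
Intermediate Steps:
$S{\left(Y,h \right)} = 5 + h \left(-4 + Y\right)$
$\frac{\left(-311 - 4638\right) \left(S{\left(-43,35 \right)} - 34 \left(-20 - 14\right)\right)}{-478} = \frac{\left(-311 - 4638\right) \left(\left(5 - 140 - 1505\right) - 34 \left(-20 - 14\right)\right)}{-478} = - 4949 \left(\left(5 - 140 - 1505\right) - -1156\right) \left(- \frac{1}{478}\right) = - 4949 \left(-1640 + 1156\right) \left(- \frac{1}{478}\right) = \left(-4949\right) \left(-484\right) \left(- \frac{1}{478}\right) = 2395316 \left(- \frac{1}{478}\right) = - \frac{1197658}{239}$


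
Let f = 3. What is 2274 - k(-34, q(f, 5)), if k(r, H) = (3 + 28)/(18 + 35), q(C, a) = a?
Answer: 120491/53 ≈ 2273.4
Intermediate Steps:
k(r, H) = 31/53
2274 - k(-34, q(f, 5)) = 2274 - 1*31/53 = 2274 - 31/53 = 120491/53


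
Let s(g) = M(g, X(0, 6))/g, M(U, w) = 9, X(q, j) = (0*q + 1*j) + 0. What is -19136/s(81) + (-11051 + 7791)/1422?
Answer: -122452894/711 ≈ -1.7223e+5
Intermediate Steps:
X(q, j) = j (X(q, j) = (0 + j) + 0 = j + 0 = j)
s(g) = 9/g
-19136/s(81) + (-11051 + 7791)/1422 = -19136/(9/81) + (-11051 + 7791)/1422 = -19136/(9*(1/81)) - 3260*1/1422 = -19136/⅑ - 1630/711 = -19136*9 - 1630/711 = -172224 - 1630/711 = -122452894/711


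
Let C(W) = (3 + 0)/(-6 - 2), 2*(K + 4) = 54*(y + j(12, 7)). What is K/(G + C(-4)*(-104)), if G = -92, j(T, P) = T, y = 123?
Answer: -3641/53 ≈ -68.698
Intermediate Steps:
K = 3641 (K = -4 + (54*(123 + 12))/2 = -4 + (54*135)/2 = -4 + (½)*7290 = -4 + 3645 = 3641)
C(W) = -3/8 (C(W) = 3/(-8) = 3*(-⅛) = -3/8)
K/(G + C(-4)*(-104)) = 3641/(-92 - 3/8*(-104)) = 3641/(-92 + 39) = 3641/(-53) = 3641*(-1/53) = -3641/53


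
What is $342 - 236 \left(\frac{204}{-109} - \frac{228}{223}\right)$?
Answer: $\frac{24914178}{24307} \approx 1025.0$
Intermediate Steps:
$342 - 236 \left(\frac{204}{-109} - \frac{228}{223}\right) = 342 - 236 \left(204 \left(- \frac{1}{109}\right) - \frac{228}{223}\right) = 342 - 236 \left(- \frac{204}{109} - \frac{228}{223}\right) = 342 - - \frac{16601184}{24307} = 342 + \frac{16601184}{24307} = \frac{24914178}{24307}$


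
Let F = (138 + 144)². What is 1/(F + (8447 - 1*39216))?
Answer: 1/48755 ≈ 2.0511e-5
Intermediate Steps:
F = 79524 (F = 282² = 79524)
1/(F + (8447 - 1*39216)) = 1/(79524 + (8447 - 1*39216)) = 1/(79524 + (8447 - 39216)) = 1/(79524 - 30769) = 1/48755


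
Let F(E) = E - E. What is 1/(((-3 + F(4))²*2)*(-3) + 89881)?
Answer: 1/89827 ≈ 1.1133e-5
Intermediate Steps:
F(E) = 0
1/(((-3 + F(4))²*2)*(-3) + 89881) = 1/(((-3 + 0)²*2)*(-3) + 89881) = 1/(((-3)²*2)*(-3) + 89881) = 1/((9*2)*(-3) + 89881) = 1/(18*(-3) + 89881) = 1/(-54 + 89881) = 1/89827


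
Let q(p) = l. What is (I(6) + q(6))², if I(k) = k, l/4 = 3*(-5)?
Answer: 2916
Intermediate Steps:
l = -60 (l = 4*(3*(-5)) = 4*(-15) = -60)
q(p) = -60
(I(6) + q(6))² = (6 - 60)² = (-54)² = 2916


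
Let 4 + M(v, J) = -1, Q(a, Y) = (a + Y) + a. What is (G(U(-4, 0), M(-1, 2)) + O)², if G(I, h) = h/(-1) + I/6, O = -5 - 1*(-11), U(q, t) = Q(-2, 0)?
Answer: 961/9 ≈ 106.78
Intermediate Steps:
Q(a, Y) = Y + 2*a (Q(a, Y) = (Y + a) + a = Y + 2*a)
M(v, J) = -5 (M(v, J) = -4 - 1 = -5)
U(q, t) = -4 (U(q, t) = 0 + 2*(-2) = 0 - 4 = -4)
O = 6 (O = -5 + 11 = 6)
G(I, h) = -h + I/6 (G(I, h) = h*(-1) + I*(⅙) = -h + I/6)
(G(U(-4, 0), M(-1, 2)) + O)² = ((-1*(-5) + (⅙)*(-4)) + 6)² = ((5 - ⅔) + 6)² = (13/3 + 6)² = (31/3)² = 961/9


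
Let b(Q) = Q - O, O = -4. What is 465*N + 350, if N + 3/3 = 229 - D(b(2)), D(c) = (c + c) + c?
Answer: 98000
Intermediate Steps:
b(Q) = 4 + Q (b(Q) = Q - 1*(-4) = Q + 4 = 4 + Q)
D(c) = 3*c (D(c) = 2*c + c = 3*c)
N = 210 (N = -1 + (229 - 3*(4 + 2)) = -1 + (229 - 3*6) = -1 + (229 - 1*18) = -1 + (229 - 18) = -1 + 211 = 210)
465*N + 350 = 465*210 + 350 = 97650 + 350 = 98000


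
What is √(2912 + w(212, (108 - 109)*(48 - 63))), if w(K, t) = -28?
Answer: 2*√721 ≈ 53.703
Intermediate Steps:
√(2912 + w(212, (108 - 109)*(48 - 63))) = √(2912 - 28) = √2884 = 2*√721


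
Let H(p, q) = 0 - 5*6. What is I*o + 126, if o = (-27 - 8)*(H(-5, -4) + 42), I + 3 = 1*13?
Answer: -4074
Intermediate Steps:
H(p, q) = -30 (H(p, q) = 0 - 30 = -30)
I = 10 (I = -3 + 1*13 = -3 + 13 = 10)
o = -420 (o = (-27 - 8)*(-30 + 42) = -35*12 = -420)
I*o + 126 = 10*(-420) + 126 = -4200 + 126 = -4074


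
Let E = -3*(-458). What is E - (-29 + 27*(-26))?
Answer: 2105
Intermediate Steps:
E = 1374
E - (-29 + 27*(-26)) = 1374 - (-29 + 27*(-26)) = 1374 - (-29 - 702) = 1374 - 1*(-731) = 1374 + 731 = 2105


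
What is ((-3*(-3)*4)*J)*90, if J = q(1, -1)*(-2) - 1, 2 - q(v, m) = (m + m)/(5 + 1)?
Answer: -18360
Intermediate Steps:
q(v, m) = 2 - m/3 (q(v, m) = 2 - (m + m)/(5 + 1) = 2 - 2*m/6 = 2 - m/3)
J = -17/3 (J = (2 - ⅓*(-1))*(-2) - 1 = (2 + ⅓)*(-2) - 1 = (7/3)*(-2) - 1 = -14/3 - 1 = -17/3 ≈ -5.6667)
((-3*(-3)*4)*J)*90 = ((-3*(-3)*4)*(-17/3))*90 = ((9*4)*(-17/3))*90 = (36*(-17/3))*90 = -204*90 = -18360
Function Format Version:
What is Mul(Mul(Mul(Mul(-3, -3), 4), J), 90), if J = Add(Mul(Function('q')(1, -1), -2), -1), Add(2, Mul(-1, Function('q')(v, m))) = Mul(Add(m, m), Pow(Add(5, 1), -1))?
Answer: -18360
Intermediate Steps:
Function('q')(v, m) = Add(2, Mul(Rational(-1, 3), m)) (Function('q')(v, m) = Add(2, Mul(-1, Mul(Add(m, m), Pow(Add(5, 1), -1)))) = Add(2, Mul(-1, Mul(Mul(2, m), Pow(6, -1)))) = Add(2, Mul(-1, Mul(Mul(2, m), Rational(1, 6)))) = Add(2, Mul(-1, Mul(Rational(1, 3), m))) = Add(2, Mul(Rational(-1, 3), m)))
J = Rational(-17, 3) (J = Add(Mul(Add(2, Mul(Rational(-1, 3), -1)), -2), -1) = Add(Mul(Add(2, Rational(1, 3)), -2), -1) = Add(Mul(Rational(7, 3), -2), -1) = Add(Rational(-14, 3), -1) = Rational(-17, 3) ≈ -5.6667)
Mul(Mul(Mul(Mul(-3, -3), 4), J), 90) = Mul(Mul(Mul(Mul(-3, -3), 4), Rational(-17, 3)), 90) = Mul(Mul(Mul(9, 4), Rational(-17, 3)), 90) = Mul(Mul(36, Rational(-17, 3)), 90) = Mul(-204, 90) = -18360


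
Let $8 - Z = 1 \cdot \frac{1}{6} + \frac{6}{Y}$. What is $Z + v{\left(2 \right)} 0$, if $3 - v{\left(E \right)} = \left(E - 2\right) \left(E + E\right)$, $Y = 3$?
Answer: $\frac{35}{6} \approx 5.8333$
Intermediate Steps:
$v{\left(E \right)} = 3 - 2 E \left(-2 + E\right)$ ($v{\left(E \right)} = 3 - \left(E - 2\right) \left(E + E\right) = 3 - \left(-2 + E\right) 2 E = 3 - 2 E \left(-2 + E\right)$)
$Z = \frac{35}{6}$ ($Z = 8 - \left(1 \cdot \frac{1}{6} + \frac{6}{3}\right) = 8 - \left(1 \cdot \frac{1}{6} + 6 \cdot \frac{1}{3}\right) = 8 - \left(\frac{1}{6} + 2\right) = 8 - \frac{13}{6} = \frac{35}{6} \approx 5.8333$)
$Z + v{\left(2 \right)} 0 = \frac{35}{6} + \left(3 - 2 \cdot 2^{2} + 4 \cdot 2\right) 0 = \frac{35}{6} + \left(3 - 8 + 8\right) 0 = \frac{35}{6} + 3 \cdot 0 = \frac{35}{6} + 0 = \frac{35}{6}$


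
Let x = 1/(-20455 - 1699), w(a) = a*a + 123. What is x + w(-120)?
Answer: 321742541/22154 ≈ 14523.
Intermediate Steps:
w(a) = 123 + a² (w(a) = a² + 123 = 123 + a²)
x = -1/22154 (x = 1/(-22154) = -1/22154 ≈ -4.5139e-5)
x + w(-120) = -1/22154 + (123 + (-120)²) = -1/22154 + (123 + 14400) = -1/22154 + 14523 = 321742541/22154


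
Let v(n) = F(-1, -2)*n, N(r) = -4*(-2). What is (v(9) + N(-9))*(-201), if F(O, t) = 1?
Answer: -3417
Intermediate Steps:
N(r) = 8
v(n) = n (v(n) = 1*n = n)
(v(9) + N(-9))*(-201) = (9 + 8)*(-201) = 17*(-201) = -3417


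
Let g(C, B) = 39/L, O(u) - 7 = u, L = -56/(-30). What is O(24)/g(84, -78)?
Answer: 868/585 ≈ 1.4838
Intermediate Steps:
L = 28/15 (L = -56*(-1/30) = 28/15 ≈ 1.8667)
O(u) = 7 + u
g(C, B) = 585/28 (g(C, B) = 39/(28/15) = 39*(15/28) = 585/28)
O(24)/g(84, -78) = (7 + 24)/(585/28) = 31*(28/585) = 868/585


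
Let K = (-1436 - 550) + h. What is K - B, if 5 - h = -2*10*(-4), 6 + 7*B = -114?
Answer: -14307/7 ≈ -2043.9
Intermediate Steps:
B = -120/7 (B = -6/7 + (1/7)*(-114) = -6/7 - 114/7 = -120/7 ≈ -17.143)
h = -75 (h = 5 - (-2*10)*(-4) = 5 - (-20)*(-4) = 5 - 1*80 = 5 - 80 = -75)
K = -2061 (K = (-1436 - 550) - 75 = -1986 - 75 = -2061)
K - B = -2061 - 1*(-120/7) = -2061 + 120/7 = -14307/7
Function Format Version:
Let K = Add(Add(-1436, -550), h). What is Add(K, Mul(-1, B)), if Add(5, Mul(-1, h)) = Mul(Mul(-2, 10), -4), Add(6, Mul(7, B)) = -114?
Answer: Rational(-14307, 7) ≈ -2043.9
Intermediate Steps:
B = Rational(-120, 7) (B = Add(Rational(-6, 7), Mul(Rational(1, 7), -114)) = Add(Rational(-6, 7), Rational(-114, 7)) = Rational(-120, 7) ≈ -17.143)
h = -75 (h = Add(5, Mul(-1, Mul(Mul(-2, 10), -4))) = Add(5, Mul(-1, Mul(-20, -4))) = Add(5, Mul(-1, 80)) = Add(5, -80) = -75)
K = -2061 (K = Add(Add(-1436, -550), -75) = Add(-1986, -75) = -2061)
Add(K, Mul(-1, B)) = Add(-2061, Mul(-1, Rational(-120, 7))) = Add(-2061, Rational(120, 7)) = Rational(-14307, 7)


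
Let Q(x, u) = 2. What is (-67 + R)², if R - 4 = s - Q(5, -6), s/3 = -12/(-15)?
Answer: 97969/25 ≈ 3918.8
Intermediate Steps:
s = 12/5 (s = 3*(-12/(-15)) = 3*(-12*(-1/15)) = 3*(⅘) = 12/5 ≈ 2.4000)
R = 22/5 (R = 4 + (12/5 - 1*2) = 4 + (12/5 - 2) = 4 + ⅖ = 22/5 ≈ 4.4000)
(-67 + R)² = (-67 + 22/5)² = (-313/5)² = 97969/25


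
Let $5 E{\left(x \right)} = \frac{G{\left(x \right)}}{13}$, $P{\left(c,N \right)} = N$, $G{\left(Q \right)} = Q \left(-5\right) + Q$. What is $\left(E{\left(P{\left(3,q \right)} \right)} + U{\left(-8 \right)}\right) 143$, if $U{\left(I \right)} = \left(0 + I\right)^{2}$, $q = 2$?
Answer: $\frac{45672}{5} \approx 9134.4$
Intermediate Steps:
$G{\left(Q \right)} = - 4 Q$ ($G{\left(Q \right)} = - 5 Q + Q = - 4 Q$)
$U{\left(I \right)} = I^{2}$
$E{\left(x \right)} = - \frac{4 x}{65}$ ($E{\left(x \right)} = \frac{- 4 x \frac{1}{13}}{5} = \frac{\left(- \frac{4}{13}\right) x}{5} = - \frac{4 x}{65}$)
$\left(E{\left(P{\left(3,q \right)} \right)} + U{\left(-8 \right)}\right) 143 = \left(\left(- \frac{4}{65}\right) 2 + \left(-8\right)^{2}\right) 143 = \left(- \frac{8}{65} + 64\right) 143 = \frac{4152}{65} \cdot 143 = \frac{45672}{5}$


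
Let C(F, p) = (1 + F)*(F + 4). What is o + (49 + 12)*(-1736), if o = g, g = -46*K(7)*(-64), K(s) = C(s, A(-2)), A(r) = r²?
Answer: 153176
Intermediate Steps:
C(F, p) = (1 + F)*(4 + F)
K(s) = 4 + s² + 5*s
g = 259072 (g = -46*(4 + 7² + 5*7)*(-64) = -46*(4 + 49 + 35)*(-64) = -46*88*(-64) = -4048*(-64) = 259072)
o = 259072
o + (49 + 12)*(-1736) = 259072 + (49 + 12)*(-1736) = 259072 + 61*(-1736) = 259072 - 105896 = 153176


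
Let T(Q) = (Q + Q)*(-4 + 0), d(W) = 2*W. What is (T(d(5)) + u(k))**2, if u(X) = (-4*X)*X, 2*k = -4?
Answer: 9216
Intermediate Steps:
k = -2 (k = (1/2)*(-4) = -2)
T(Q) = -8*Q (T(Q) = (2*Q)*(-4) = -8*Q)
u(X) = -4*X**2
(T(d(5)) + u(k))**2 = (-16*5 - 4*(-2)**2)**2 = (-8*10 - 4*4)**2 = (-80 - 16)**2 = (-96)**2 = 9216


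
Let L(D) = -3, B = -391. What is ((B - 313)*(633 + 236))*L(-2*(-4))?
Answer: 1835328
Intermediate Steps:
((B - 313)*(633 + 236))*L(-2*(-4)) = ((-391 - 313)*(633 + 236))*(-3) = -704*869*(-3) = -611776*(-3) = 1835328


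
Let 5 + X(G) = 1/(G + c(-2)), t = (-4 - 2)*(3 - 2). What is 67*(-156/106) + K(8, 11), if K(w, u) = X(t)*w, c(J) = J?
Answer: -7399/53 ≈ -139.60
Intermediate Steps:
t = -6 (t = -6*1 = -6)
X(G) = -5 + 1/(-2 + G) (X(G) = -5 + 1/(G - 2) = -5 + 1/(-2 + G))
K(w, u) = -41*w/8 (K(w, u) = ((11 - 5*(-6))/(-2 - 6))*w = ((11 + 30)/(-8))*w = (-1/8*41)*w = -41*w/8)
67*(-156/106) + K(8, 11) = 67*(-156/106) - 41/8*8 = 67*(-156*1/106) - 41 = 67*(-78/53) - 41 = -5226/53 - 41 = -7399/53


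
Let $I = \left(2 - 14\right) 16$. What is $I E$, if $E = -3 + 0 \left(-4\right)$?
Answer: $576$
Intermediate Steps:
$I = -192$ ($I = \left(-12\right) 16 = -192$)
$E = -3$ ($E = -3 + 0 = -3$)
$I E = \left(-192\right) \left(-3\right) = 576$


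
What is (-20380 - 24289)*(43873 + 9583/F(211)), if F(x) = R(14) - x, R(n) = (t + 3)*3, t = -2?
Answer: -407202648669/208 ≈ -1.9577e+9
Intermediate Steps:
R(n) = 3 (R(n) = (-2 + 3)*3 = 1*3 = 3)
F(x) = 3 - x
(-20380 - 24289)*(43873 + 9583/F(211)) = (-20380 - 24289)*(43873 + 9583/(3 - 1*211)) = -44669*(43873 + 9583/(3 - 211)) = -44669*(43873 + 9583/(-208)) = -44669*(43873 + 9583*(-1/208)) = -44669*(43873 - 9583/208) = -44669*9116001/208 = -407202648669/208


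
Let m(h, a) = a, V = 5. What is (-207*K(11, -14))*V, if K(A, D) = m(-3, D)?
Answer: 14490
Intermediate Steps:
K(A, D) = D
(-207*K(11, -14))*V = -207*(-14)*5 = 2898*5 = 14490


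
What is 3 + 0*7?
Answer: 3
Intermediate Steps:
3 + 0*7 = 3 + 0 = 3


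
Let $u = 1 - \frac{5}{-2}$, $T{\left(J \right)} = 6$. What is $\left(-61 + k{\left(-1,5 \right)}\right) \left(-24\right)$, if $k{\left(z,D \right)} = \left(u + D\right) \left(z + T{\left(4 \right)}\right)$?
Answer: $444$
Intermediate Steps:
$u = \frac{7}{2}$ ($u = 1 - - \frac{5}{2} = 1 + \frac{5}{2} = \frac{7}{2} \approx 3.5$)
$k{\left(z,D \right)} = \left(6 + z\right) \left(\frac{7}{2} + D\right)$ ($k{\left(z,D \right)} = \left(\frac{7}{2} + D\right) \left(z + 6\right) = \left(\frac{7}{2} + D\right) \left(6 + z\right) = \left(6 + z\right) \left(\frac{7}{2} + D\right)$)
$\left(-61 + k{\left(-1,5 \right)}\right) \left(-24\right) = \left(-61 + \left(21 + 6 \cdot 5 + \frac{7}{2} \left(-1\right) + 5 \left(-1\right)\right)\right) \left(-24\right) = \left(-61 + \left(21 + 30 - \frac{7}{2} - 5\right)\right) \left(-24\right) = \left(-61 + \frac{85}{2}\right) \left(-24\right) = \left(- \frac{37}{2}\right) \left(-24\right) = 444$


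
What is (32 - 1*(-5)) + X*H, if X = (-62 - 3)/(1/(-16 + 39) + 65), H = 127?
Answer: -134513/1496 ≈ -89.915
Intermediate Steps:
X = -1495/1496 (X = -65/(1/23 + 65) = -65/1496/23 = -65*23/1496 = -1495/1496 ≈ -0.99933)
(32 - 1*(-5)) + X*H = (32 - 1*(-5)) - 1495/1496*127 = (32 + 5) - 189865/1496 = 37 - 189865/1496 = -134513/1496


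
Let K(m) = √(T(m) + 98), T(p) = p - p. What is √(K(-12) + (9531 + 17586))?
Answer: √(27117 + 7*√2) ≈ 164.70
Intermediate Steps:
T(p) = 0
K(m) = 7*√2 (K(m) = √(0 + 98) = √98 = 7*√2)
√(K(-12) + (9531 + 17586)) = √(7*√2 + (9531 + 17586)) = √(7*√2 + 27117) = √(27117 + 7*√2)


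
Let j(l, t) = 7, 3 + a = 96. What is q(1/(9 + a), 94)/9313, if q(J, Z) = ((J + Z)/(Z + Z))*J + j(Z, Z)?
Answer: 13701253/18215780976 ≈ 0.00075216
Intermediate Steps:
a = 93 (a = -3 + 96 = 93)
q(J, Z) = 7 + J*(J + Z)/(2*Z) (q(J, Z) = ((J + Z)/(Z + Z))*J + 7 = ((J + Z)/((2*Z)))*J + 7 = ((J + Z)*(1/(2*Z)))*J + 7 = ((J + Z)/(2*Z))*J + 7 = J*(J + Z)/(2*Z) + 7 = 7 + J*(J + Z)/(2*Z))
q(1/(9 + a), 94)/9313 = ((½)*((1/(9 + 93))² + 94*(14 + 1/(9 + 93)))/94)/9313 = ((½)*(1/94)*((1/102)² + 94*(14 + 1/102)))*(1/9313) = ((½)*(1/94)*(1/10404 + 94*(1429/102)))*(1/9313) = ((½)*(1/94)*(1/10404 + 67163/51))*(1/9313) = ((½)*(1/94)*(13701253/10404))*(1/9313) = (13701253/1955952)*(1/9313) = 13701253/18215780976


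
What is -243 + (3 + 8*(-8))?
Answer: -304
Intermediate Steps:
-243 + (3 + 8*(-8)) = -243 + (3 - 64) = -243 - 61 = -304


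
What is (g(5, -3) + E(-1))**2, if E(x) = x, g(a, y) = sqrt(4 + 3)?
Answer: (1 - sqrt(7))**2 ≈ 2.7085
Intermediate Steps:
g(a, y) = sqrt(7)
(g(5, -3) + E(-1))**2 = (sqrt(7) - 1)**2 = (-1 + sqrt(7))**2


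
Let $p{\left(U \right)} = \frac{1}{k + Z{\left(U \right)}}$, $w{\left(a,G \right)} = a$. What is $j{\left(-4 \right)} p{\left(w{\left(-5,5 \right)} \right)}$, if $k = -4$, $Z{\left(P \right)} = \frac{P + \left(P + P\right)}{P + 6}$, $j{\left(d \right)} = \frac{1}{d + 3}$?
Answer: $\frac{1}{19} \approx 0.052632$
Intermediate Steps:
$j{\left(d \right)} = \frac{1}{3 + d}$
$Z{\left(P \right)} = \frac{3 P}{6 + P}$ ($Z{\left(P \right)} = \frac{P + 2 P}{6 + P} = \frac{3 P}{6 + P}$)
$p{\left(U \right)} = \frac{1}{-4 + \frac{3 U}{6 + U}}$
$j{\left(-4 \right)} p{\left(w{\left(-5,5 \right)} \right)} = \frac{\frac{1}{-24 - -5} \left(6 - 5\right)}{3 - 4} = \frac{\frac{1}{-24 + 5} \cdot 1}{-1} = - \frac{1}{-19} = - \frac{\left(-1\right) 1}{19} = \left(-1\right) \left(- \frac{1}{19}\right) = \frac{1}{19}$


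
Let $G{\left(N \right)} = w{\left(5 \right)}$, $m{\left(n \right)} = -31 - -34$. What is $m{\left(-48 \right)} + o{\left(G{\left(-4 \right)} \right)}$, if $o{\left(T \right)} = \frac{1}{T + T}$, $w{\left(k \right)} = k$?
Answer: $\frac{31}{10} \approx 3.1$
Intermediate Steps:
$m{\left(n \right)} = 3$ ($m{\left(n \right)} = -31 + 34 = 3$)
$G{\left(N \right)} = 5$
$o{\left(T \right)} = \frac{1}{2 T}$
$m{\left(-48 \right)} + o{\left(G{\left(-4 \right)} \right)} = 3 + \frac{1}{2 \cdot 5} = 3 + \frac{1}{2} \cdot \frac{1}{5} = 3 + \frac{1}{10} = \frac{31}{10}$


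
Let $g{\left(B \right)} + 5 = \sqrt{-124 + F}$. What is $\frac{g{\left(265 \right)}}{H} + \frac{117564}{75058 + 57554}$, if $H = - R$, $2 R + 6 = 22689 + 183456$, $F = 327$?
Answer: $\frac{2019654293}{2278042089} - \frac{2 \sqrt{203}}{206139} \approx 0.88644$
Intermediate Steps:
$R = \frac{206139}{2}$ ($R = -3 + \frac{22689 + 183456}{2} = -3 + \frac{1}{2} \cdot 206145 = -3 + \frac{206145}{2} = \frac{206139}{2} \approx 1.0307 \cdot 10^{5}$)
$g{\left(B \right)} = -5 + \sqrt{203}$ ($g{\left(B \right)} = -5 + \sqrt{-124 + 327} = -5 + \sqrt{203}$)
$H = - \frac{206139}{2}$ ($H = \left(-1\right) \frac{206139}{2} = - \frac{206139}{2} \approx -1.0307 \cdot 10^{5}$)
$\frac{g{\left(265 \right)}}{H} + \frac{117564}{75058 + 57554} = \frac{-5 + \sqrt{203}}{- \frac{206139}{2}} + \frac{117564}{75058 + 57554} = \left(-5 + \sqrt{203}\right) \left(- \frac{2}{206139}\right) + \frac{117564}{132612} = \left(\frac{10}{206139} - \frac{2 \sqrt{203}}{206139}\right) + 117564 \cdot \frac{1}{132612} = \left(\frac{10}{206139} - \frac{2 \sqrt{203}}{206139}\right) + \frac{9797}{11051} = \frac{2019654293}{2278042089} - \frac{2 \sqrt{203}}{206139}$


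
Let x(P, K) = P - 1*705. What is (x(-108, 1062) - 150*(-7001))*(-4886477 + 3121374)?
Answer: -1852187886711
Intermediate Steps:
x(P, K) = -705 + P (x(P, K) = P - 705 = -705 + P)
(x(-108, 1062) - 150*(-7001))*(-4886477 + 3121374) = ((-705 - 108) - 150*(-7001))*(-4886477 + 3121374) = (-813 + 1050150)*(-1765103) = 1049337*(-1765103) = -1852187886711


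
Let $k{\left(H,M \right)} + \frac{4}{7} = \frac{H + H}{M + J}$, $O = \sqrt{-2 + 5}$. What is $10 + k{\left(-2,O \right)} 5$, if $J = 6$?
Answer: $\frac{270}{77} + \frac{20 \sqrt{3}}{33} \approx 4.5562$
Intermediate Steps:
$O = \sqrt{3} \approx 1.732$
$k{\left(H,M \right)} = - \frac{4}{7} + \frac{2 H}{6 + M}$ ($k{\left(H,M \right)} = - \frac{4}{7} + \frac{H + H}{M + 6} = - \frac{4}{7} + \frac{2 H}{6 + M}$)
$10 + k{\left(-2,O \right)} 5 = 10 + \frac{2 \left(-12 - 2 \sqrt{3} + 7 \left(-2\right)\right)}{7 \left(6 + \sqrt{3}\right)} 5 = 10 + \frac{2 \left(-12 - 2 \sqrt{3} - 14\right)}{7 \left(6 + \sqrt{3}\right)} 5 = 10 + \frac{2 \left(-26 - 2 \sqrt{3}\right)}{7 \left(6 + \sqrt{3}\right)} 5 = 10 + \frac{10 \left(-26 - 2 \sqrt{3}\right)}{7 \left(6 + \sqrt{3}\right)}$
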